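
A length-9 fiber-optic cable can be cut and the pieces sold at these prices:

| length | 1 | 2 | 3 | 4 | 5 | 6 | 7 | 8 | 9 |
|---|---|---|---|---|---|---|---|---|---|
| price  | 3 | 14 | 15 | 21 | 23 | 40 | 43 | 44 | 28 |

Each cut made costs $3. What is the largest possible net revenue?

54

Consider every possible first cut. v[k] is the best of p[i]+v[k−i] over all sellable i≤k, charging 3 whenever i<k.
v[1] = 3
v[2] = 14
v[3] = 15
v[4] = 25  (first piece 2, then v[2]=14)
v[5] = 26  (first piece 2, then v[3]=15)
v[6] = 40
v[7] = 43
v[8] = 51  (first piece 2, then v[6]=40)
v[9] = 54  (first piece 2, then v[7]=43)
One optimal plan: pieces 7 + 2 (1 cut) → $57 − $3 = $54.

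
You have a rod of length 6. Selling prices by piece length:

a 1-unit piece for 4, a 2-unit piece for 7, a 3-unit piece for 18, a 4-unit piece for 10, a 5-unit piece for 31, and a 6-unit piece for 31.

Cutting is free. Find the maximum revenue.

36

Build R[k] bottom-up: R[k] = max over allowed piece i of (p[i] + R[k−i]).
R[1] = 4
R[2] = max(4+4, 7+0) = 8
R[3] = max(4+8, 7+4, 18+0) = 18
R[4] = max(4+18, 7+8, 18+4, 10+0) = 22
R[5] = max(4+22, 7+18, 18+8, 10+4, 31+0) = 31
R[6] = max(4+31, 7+22, 18+18, 10+8, 31+4, 31+0) = 36
One optimal cutting: 3 + 3 → 18 + 18 = 36.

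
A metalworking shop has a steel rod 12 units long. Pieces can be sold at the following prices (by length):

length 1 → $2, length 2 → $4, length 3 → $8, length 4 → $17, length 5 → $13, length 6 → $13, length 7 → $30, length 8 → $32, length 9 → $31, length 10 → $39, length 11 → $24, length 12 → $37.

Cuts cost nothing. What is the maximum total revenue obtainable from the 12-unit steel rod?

51

Let R[k] be the best obtainable value from length k. For each k, try every first piece i and keep the best of price[i] + R[k−i].
R[1] = 2
R[2] = max(2+2, 4+0) = 4
R[3] = max(2+4, 4+2, 8+0) = 8
R[4] = max(2+8, 4+4, 8+2, 17+0) = 17
R[5] = max(2+17, 4+8, 8+4, 17+2, 13+0) = 19
R[6] = max(2+19, 4+17, 8+8, 17+4, 13+2, 13+0) = 21
R[7] = max(2+21, 4+19, 8+17, …, 13+2, 30+0) = 30
R[8] = max(2+30, 4+21, 8+19, …, 30+2, 32+0) = 34
R[9] = max(2+34, 4+30, 8+21, …, 32+2, 31+0) = 36
R[10] = max(2+36, 4+34, 8+30, …, 31+2, 39+0) = 39
R[11] = max(2+39, 4+36, 8+34, …, 39+2, 24+0) = 47
R[12] = max(2+47, 4+39, 8+36, …, 24+2, 37+0) = 51
One optimal cutting: 4 + 4 + 4 → $17 + $17 + $17 = $51.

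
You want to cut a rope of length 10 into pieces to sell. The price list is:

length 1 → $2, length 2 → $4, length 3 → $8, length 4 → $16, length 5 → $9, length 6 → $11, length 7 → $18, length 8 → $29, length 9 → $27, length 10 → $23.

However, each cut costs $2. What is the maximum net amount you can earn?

32

Let net[k] be the best obtainable value from length k. For each k, try every first piece i and keep the best of price[i] + net[k−i] minus the 2 cut fee when i<k.
net[1] = 2
net[2] = 4
net[3] = 8
net[4] = 16
net[5] = 16  (first piece 1, then net[4]=16)
net[6] = 18  (first piece 2, then net[4]=16)
net[7] = 22  (first piece 3, then net[4]=16)
net[8] = 30  (first piece 4, then net[4]=16)
net[9] = 30  (first piece 1, then net[8]=30)
net[10] = 32  (first piece 2, then net[8]=30)
One optimal plan: pieces 4 + 4 + 2 (2 cuts) → $36 − $4 = $32.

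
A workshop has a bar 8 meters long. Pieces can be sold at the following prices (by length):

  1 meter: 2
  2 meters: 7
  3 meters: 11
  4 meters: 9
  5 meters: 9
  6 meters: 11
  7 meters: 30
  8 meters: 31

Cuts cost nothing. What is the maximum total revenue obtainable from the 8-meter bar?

32

Consider every possible first cut. r[k] is the best of p[i]+r[k−i] over all sellable i≤k.
r[1] = 2
r[2] = max(2+2, 7+0) = 7
r[3] = max(2+7, 7+2, 11+0) = 11
r[4] = max(2+11, 7+7, 11+2, 9+0) = 14
r[5] = max(2+14, 7+11, 11+7, 9+2, 9+0) = 18
r[6] = max(2+18, 7+14, 11+11, 9+7, 9+2, 11+0) = 22
r[7] = max(2+22, 7+18, 11+14, …, 11+2, 30+0) = 30
r[8] = max(2+30, 7+22, 11+18, …, 30+2, 31+0) = 32
One optimal cutting: 7 + 1 → 30 + 2 = 32.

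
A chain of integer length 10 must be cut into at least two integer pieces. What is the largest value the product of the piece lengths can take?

36

Let m[k] be the best product for length k (with at least one cut). For each first piece i, the rest contributes max(k−i, m[k−i]).
m[2] = 1*max(1,0) = 1*1 = 1
m[3] = max(1*2, 2*1) = 2
m[4] = max(1*3, 2*2, 3*1) = 4
m[5] = max(1*4, 2*3, 3*2, 4*1) = 6
m[6] = max(1*6, 2*4, 3*3, 4*2, 5*1) = 9
m[7] = max(1*9, 2*6, 3*4, 4*3, 5*2, 6*1) = 12
m[8] = max(1*12, 2*9, 3*6, …, 6*2, 7*1) = 18
m[9] = max(1*18, 2*12, 3*9, …, 7*2, 8*1) = 27
m[10] = max(1*27, 2*18, 3*12, …, 8*2, 9*1) = 36
One optimal split: 3 + 3 + 2 + 2; product 3*3*2*2 = 36.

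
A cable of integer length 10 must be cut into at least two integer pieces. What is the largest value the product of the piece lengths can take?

36

Define g[k] = max over 1≤i<k of i · max(k−i, g[k−i]); the inner max lets the remainder stay uncut if that's better.
g[2] = 1·max(1,0) = 1·1 = 1
g[3] = max(1·2, 2·1) = 2
g[4] = max(1·3, 2·2, 3·1) = 4
g[5] = max(1·4, 2·3, 3·2, 4·1) = 6
g[6] = max(1·6, 2·4, 3·3, 4·2, 5·1) = 9
g[7] = max(1·9, 2·6, 3·4, 4·3, 5·2, 6·1) = 12
g[8] = max(1·12, 2·9, 3·6, …, 6·2, 7·1) = 18
g[9] = max(1·18, 2·12, 3·9, …, 7·2, 8·1) = 27
g[10] = max(1·27, 2·18, 3·12, …, 8·2, 9·1) = 36
One optimal split: 3 + 3 + 2 + 2; product 3·3·2·2 = 36.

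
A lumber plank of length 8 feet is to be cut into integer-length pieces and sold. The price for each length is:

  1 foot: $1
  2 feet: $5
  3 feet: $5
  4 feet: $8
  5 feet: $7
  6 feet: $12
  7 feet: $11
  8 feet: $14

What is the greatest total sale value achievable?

20

Let r[k] be the best obtainable value from length k. For each k, try every first piece i and keep the best of price[i] + r[k−i].
r[1] = 1
r[2] = max(1+1, 5+0) = 5
r[3] = max(1+5, 5+1, 5+0) = 6
r[4] = max(1+6, 5+5, 5+1, 8+0) = 10
r[5] = max(1+10, 5+6, 5+5, 8+1, 7+0) = 11
r[6] = max(1+11, 5+10, 5+6, 8+5, 7+1, 12+0) = 15
r[7] = max(1+15, 5+11, 5+10, …, 12+1, 11+0) = 16
r[8] = max(1+16, 5+15, 5+11, …, 11+1, 14+0) = 20
One optimal cutting: 2 + 2 + 2 + 2 → $5 + $5 + $5 + $5 = $20.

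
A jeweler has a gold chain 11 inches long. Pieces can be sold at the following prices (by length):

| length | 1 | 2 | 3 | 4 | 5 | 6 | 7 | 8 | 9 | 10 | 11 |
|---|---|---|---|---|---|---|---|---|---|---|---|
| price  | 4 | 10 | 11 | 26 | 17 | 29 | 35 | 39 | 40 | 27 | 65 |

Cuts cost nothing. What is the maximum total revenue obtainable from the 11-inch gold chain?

Build best[k] bottom-up: best[k] = max over allowed piece i of (p[i] + best[k−i]).
best[1] = 4
best[2] = max(4+4, 10+0) = 10
best[3] = max(4+10, 10+4, 11+0) = 14
best[4] = max(4+14, 10+10, 11+4, 26+0) = 26
best[5] = max(4+26, 10+14, 11+10, 26+4, 17+0) = 30
best[6] = max(4+30, 10+26, 11+14, 26+10, 17+4, 29+0) = 36
best[7] = max(4+36, 10+30, 11+26, …, 29+4, 35+0) = 40
best[8] = max(4+40, 10+36, 11+30, …, 35+4, 39+0) = 52
best[9] = max(4+52, 10+40, 11+36, …, 39+4, 40+0) = 56
best[10] = max(4+56, 10+52, 11+40, …, 40+4, 27+0) = 62
best[11] = max(4+62, 10+56, 11+52, …, 27+4, 65+0) = 66
One optimal cutting: 4 + 4 + 2 + 1 → $26 + $26 + $10 + $4 = $66.

66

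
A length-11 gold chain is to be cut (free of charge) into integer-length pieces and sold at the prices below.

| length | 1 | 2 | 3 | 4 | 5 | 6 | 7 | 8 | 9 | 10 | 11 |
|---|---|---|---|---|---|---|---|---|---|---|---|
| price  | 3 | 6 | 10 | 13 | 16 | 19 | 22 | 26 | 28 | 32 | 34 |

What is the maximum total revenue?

Let r[k] be the best obtainable value from length k. For each k, try every first piece i and keep the best of price[i] + r[k−i].
r[1] = 3
r[2] = 6  (first piece 1, then r[1]=3)
r[3] = 10
r[4] = 13  (first piece 1, then r[3]=10)
r[5] = 16  (first piece 1, then r[4]=13)
r[6] = 20  (first piece 3, then r[3]=10)
r[7] = 23  (first piece 1, then r[6]=20)
r[8] = 26  (first piece 1, then r[7]=23)
r[9] = 30  (first piece 3, then r[6]=20)
r[10] = 33  (first piece 1, then r[9]=30)
r[11] = 36  (first piece 1, then r[10]=33)
One optimal cutting: 3 + 3 + 3 + 1 + 1 → $10 + $10 + $10 + $3 + $3 = $36.

36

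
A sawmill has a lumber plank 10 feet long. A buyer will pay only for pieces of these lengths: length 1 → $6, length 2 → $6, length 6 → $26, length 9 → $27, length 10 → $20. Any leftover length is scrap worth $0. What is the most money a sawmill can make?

60

Build f[k] bottom-up: f[k] = max over allowed piece i of (p[i] + f[k−i]).
f[1] = 6
f[2] = max(6+6, 6+0) = 12
f[3] = max(6+12, 6+6) = 18
f[4] = max(6+18, 6+12) = 24
f[5] = max(6+24, 6+18) = 30
f[6] = max(6+30, 6+24, 26+0) = 36
f[7] = max(6+36, 6+30, 26+6) = 42
f[8] = max(6+42, 6+36, 26+12) = 48
f[9] = max(6+48, 6+42, 26+18, 27+0) = 54
f[10] = max(6+54, 6+48, 26+24, 27+6, 20+0) = 60
One optimal cutting: 1 + 1 + 1 + 1 + 1 + 1 + 1 + 1 + 1 + 1 → $60.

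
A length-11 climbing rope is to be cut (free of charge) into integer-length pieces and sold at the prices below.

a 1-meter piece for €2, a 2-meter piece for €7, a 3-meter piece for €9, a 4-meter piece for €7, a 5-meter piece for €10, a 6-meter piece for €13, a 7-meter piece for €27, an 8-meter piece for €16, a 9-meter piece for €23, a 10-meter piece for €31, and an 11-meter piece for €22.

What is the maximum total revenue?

41

Let r[k] be the best obtainable value from length k. For each k, try every first piece i and keep the best of price[i] + r[k−i].
r[1] = 2
r[2] = 7
r[3] = 9  (first piece 1, then r[2]=7)
r[4] = 14  (first piece 2, then r[2]=7)
r[5] = 16  (first piece 1, then r[4]=14)
r[6] = 21  (first piece 2, then r[4]=14)
r[7] = 27
r[8] = 29  (first piece 1, then r[7]=27)
r[9] = 34  (first piece 2, then r[7]=27)
r[10] = 36  (first piece 1, then r[9]=34)
r[11] = 41  (first piece 2, then r[9]=34)
One optimal cutting: 7 + 2 + 2 → €27 + €7 + €7 = €41.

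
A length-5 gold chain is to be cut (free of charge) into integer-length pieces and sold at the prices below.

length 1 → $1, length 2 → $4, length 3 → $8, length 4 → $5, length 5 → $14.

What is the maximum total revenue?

Let r[k] be the best obtainable value from length k. For each k, try every first piece i and keep the best of price[i] + r[k−i].
r[1] = 1
r[2] = 4
r[3] = 8
r[4] = 9  (first piece 1, then r[3]=8)
r[5] = 14
Best is to sell the whole 5-inch piece uncut for $14.

14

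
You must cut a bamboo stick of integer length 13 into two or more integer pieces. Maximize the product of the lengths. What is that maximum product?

108

Let m[k] be the best product for length k (with at least one cut). For each first piece i, the rest contributes max(k−i, m[k−i]).
m[2] = 1*max(1,0) = 1*1 = 1
m[3] = 1*max(2,1) = 1*2 = 2
m[4] = 2*max(2,1) = 2*2 = 4
m[5] = 2*max(3,2) = 2*3 = 6
m[6] = 3*max(3,2) = 3*3 = 9
m[7] = 2*max(5,6) = 2*6 = 12
m[8] = 2*max(6,9) = 2*9 = 18
m[9] = 3*max(6,9) = 3*9 = 27
m[10] = 2*max(8,18) = 2*18 = 36
m[11] = 2*max(9,27) = 2*27 = 54
m[12] = 3*max(9,27) = 3*27 = 81
m[13] = 2*max(11,54) = 2*54 = 108
One optimal split: 3 + 3 + 3 + 2 + 2; product 3*3*3*2*2 = 108.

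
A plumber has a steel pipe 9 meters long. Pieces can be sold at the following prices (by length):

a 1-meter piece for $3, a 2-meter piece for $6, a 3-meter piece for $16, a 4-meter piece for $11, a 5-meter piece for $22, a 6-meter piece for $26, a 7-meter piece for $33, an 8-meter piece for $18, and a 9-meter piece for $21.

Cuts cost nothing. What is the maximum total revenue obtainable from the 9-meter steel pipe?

Build v[k] bottom-up: v[k] = max over allowed piece i of (p[i] + v[k−i]).
v[1] = 3
v[2] = max(3+3, 6+0) = 6
v[3] = max(3+6, 6+3, 16+0) = 16
v[4] = max(3+16, 6+6, 16+3, 11+0) = 19
v[5] = max(3+19, 6+16, 16+6, 11+3, 22+0) = 22
v[6] = max(3+22, 6+19, 16+16, 11+6, 22+3, 26+0) = 32
v[7] = max(3+32, 6+22, 16+19, …, 26+3, 33+0) = 35
v[8] = max(3+35, 6+32, 16+22, …, 33+3, 18+0) = 38
v[9] = max(3+38, 6+35, 16+32, …, 18+3, 21+0) = 48
One optimal cutting: 3 + 3 + 3 → $16 + $16 + $16 = $48.

48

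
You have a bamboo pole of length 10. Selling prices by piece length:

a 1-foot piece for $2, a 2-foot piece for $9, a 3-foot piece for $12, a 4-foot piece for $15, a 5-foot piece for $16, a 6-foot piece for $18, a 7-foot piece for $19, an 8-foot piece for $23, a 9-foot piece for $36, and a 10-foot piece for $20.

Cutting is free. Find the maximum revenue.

Consider every possible first cut. v[k] is the best of p[i]+v[k−i] over all sellable i≤k.
v[1] = 2
v[2] = 9
v[3] = 12
v[4] = 18  (first piece 2, then v[2]=9)
v[5] = 21  (first piece 2, then v[3]=12)
v[6] = 27  (first piece 2, then v[4]=18)
v[7] = 30  (first piece 2, then v[5]=21)
v[8] = 36  (first piece 2, then v[6]=27)
v[9] = 39  (first piece 2, then v[7]=30)
v[10] = 45  (first piece 2, then v[8]=36)
One optimal cutting: 2 + 2 + 2 + 2 + 2 → $9 + $9 + $9 + $9 + $9 = $45.

45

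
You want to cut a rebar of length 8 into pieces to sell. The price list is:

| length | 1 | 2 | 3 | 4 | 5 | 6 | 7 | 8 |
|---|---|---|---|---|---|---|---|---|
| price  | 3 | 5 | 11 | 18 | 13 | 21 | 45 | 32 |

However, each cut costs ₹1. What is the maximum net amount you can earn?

Build net[k] bottom-up: net[k] = max over allowed piece i of (p[i] + net[k−i]) − 1 per cut.
net[1] = 3
net[2] = 5  (first piece 1, then net[1]=3)
net[3] = 11
net[4] = 18
net[5] = 20  (first piece 1, then net[4]=18)
net[6] = 22  (first piece 1, then net[5]=20)
net[7] = 45
net[8] = 47  (first piece 1, then net[7]=45)
One optimal plan: pieces 7 + 1 (1 cut) → ₹48 − ₹1 = ₹47.

47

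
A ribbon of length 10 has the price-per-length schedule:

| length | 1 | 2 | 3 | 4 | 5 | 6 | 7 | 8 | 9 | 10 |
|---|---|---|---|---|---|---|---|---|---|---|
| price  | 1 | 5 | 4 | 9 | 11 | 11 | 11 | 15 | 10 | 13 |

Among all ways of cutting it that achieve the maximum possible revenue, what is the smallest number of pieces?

5

Consider every possible first cut. r[k] is the best of p[i]+r[k−i] over all sellable i≤k.
r[1] = 1
r[2] = 5
r[3] = 6  (first piece 1, then r[2]=5)
r[4] = 10  (first piece 2, then r[2]=5)
r[5] = 11  (first piece 1, then r[4]=10)
r[6] = 15  (first piece 2, then r[4]=10)
r[7] = 16  (first piece 1, then r[6]=15)
r[8] = 20  (first piece 2, then r[6]=15)
r[9] = 21  (first piece 1, then r[8]=20)
r[10] = 25  (first piece 2, then r[8]=20)
Maximum revenue is ¢25.
Now minimize piece count subject to staying optimal: for each k, pieces[k] = 1 + min over i with p[i]+r[k−i]=r[k] of pieces[k−i].
pieces[7] = 2
pieces[8] = 4
pieces[9] = 3
pieces[10] = 5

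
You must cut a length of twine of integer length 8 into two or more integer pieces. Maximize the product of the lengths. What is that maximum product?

18

Define g[k] = max over 1≤i<k of i · max(k−i, g[k−i]); the inner max lets the remainder stay uncut if that's better.
Small cases: g[2]=1.
g[3] = max(1*2, 2*1) = 2
g[4] = max(1*3, 2*2, 3*1) = 4
g[5] = max(1*4, 2*3, 3*2, 4*1) = 6
g[6] = max(1*6, 2*4, 3*3, 4*2, 5*1) = 9
g[7] = max(1*9, 2*6, 3*4, 4*3, 5*2, 6*1) = 12
g[8] = max(1*12, 2*9, 3*6, …, 6*2, 7*1) = 18
One optimal split: 3 + 3 + 2; product 3*3*2 = 18.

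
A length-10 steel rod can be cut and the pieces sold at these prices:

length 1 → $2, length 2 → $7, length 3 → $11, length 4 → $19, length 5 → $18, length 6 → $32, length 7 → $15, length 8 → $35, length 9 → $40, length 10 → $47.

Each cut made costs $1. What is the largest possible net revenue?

Consider every possible first cut. net[k] is the best of p[i]+net[k−i] over all sellable i≤k, charging 1 whenever i<k.
net[1] = 2
net[2] = 7
net[3] = 11
net[4] = 19
net[5] = 20  (first piece 1, then net[4]=19)
net[6] = 32
net[7] = 33  (first piece 1, then net[6]=32)
net[8] = 38  (first piece 2, then net[6]=32)
net[9] = 42  (first piece 3, then net[6]=32)
net[10] = 50  (first piece 4, then net[6]=32)
One optimal plan: pieces 6 + 4 (1 cut) → $51 − $1 = $50.

50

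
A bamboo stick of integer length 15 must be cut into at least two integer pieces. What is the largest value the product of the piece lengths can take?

243

Fill f[k] for k=2..15: at each k try every first piece i and multiply by the better of (k−i) uncut or f[k−i].
f[2] = 1·max(1,0) = 1·1 = 1
f[3] = 1·max(2,1) = 1·2 = 2
f[4] = 2·max(2,1) = 2·2 = 4
f[5] = 2·max(3,2) = 2·3 = 6
f[6] = 3·max(3,2) = 3·3 = 9
f[7] = 2·max(5,6) = 2·6 = 12
f[8] = 2·max(6,9) = 2·9 = 18
f[9] = 3·max(6,9) = 3·9 = 27
f[10] = 2·max(8,18) = 2·18 = 36
f[11] = 2·max(9,27) = 2·27 = 54
f[12] = 3·max(9,27) = 3·27 = 81
f[13] = 2·max(11,54) = 2·54 = 108
f[14] = 2·max(12,81) = 2·81 = 162
f[15] = 3·max(12,81) = 3·81 = 243
One optimal split: 3 + 3 + 3 + 3 + 3; product 3·3·3·3·3 = 243.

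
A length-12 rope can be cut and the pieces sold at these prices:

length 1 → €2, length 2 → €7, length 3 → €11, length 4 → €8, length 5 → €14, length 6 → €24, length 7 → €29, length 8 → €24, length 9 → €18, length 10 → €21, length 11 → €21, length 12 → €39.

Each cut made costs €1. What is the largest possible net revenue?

Let net[k] be the best obtainable value from length k. For each k, try every first piece i and keep the best of price[i] + net[k−i] minus the 1 cut fee when i<k.
net[1] = 2
net[2] = 7
net[3] = 11
net[4] = 13  (first piece 2, then net[2]=7)
net[5] = 17  (first piece 2, then net[3]=11)
net[6] = 24
net[7] = 29
net[8] = 30  (first piece 1, then net[7]=29)
net[9] = 35  (first piece 2, then net[7]=29)
net[10] = 39  (first piece 3, then net[7]=29)
net[11] = 41  (first piece 2, then net[9]=35)
net[12] = 47  (first piece 6, then net[6]=24)
One optimal plan: pieces 6 + 6 (1 cut) → €48 − €1 = €47.

47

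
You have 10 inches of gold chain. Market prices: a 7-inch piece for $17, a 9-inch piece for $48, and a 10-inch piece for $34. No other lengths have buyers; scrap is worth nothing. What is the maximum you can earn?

48

Let best[k] be the best obtainable value from length k. For each k, try every first piece i and keep the best of price[i] + best[k−i].
best[1] = 0
best[2] = 0
best[3] = 0
best[4] = 0
best[5] = 0
best[6] = 0
best[7] = 17
best[8] = 17
best[9] = max(17+0, 48+0) = 48
best[10] = max(17+0, 48+0, 34+0) = 48
One optimal cutting: pieces 9 with 1 inch of scrap → $48.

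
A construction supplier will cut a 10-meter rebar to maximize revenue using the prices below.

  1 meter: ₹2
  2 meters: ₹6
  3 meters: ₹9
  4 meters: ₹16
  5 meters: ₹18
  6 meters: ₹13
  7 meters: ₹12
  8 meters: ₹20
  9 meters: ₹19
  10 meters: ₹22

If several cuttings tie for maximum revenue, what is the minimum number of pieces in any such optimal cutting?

3

Build r[k] bottom-up: r[k] = max over allowed piece i of (p[i] + r[k−i]).
r[1] = 2
r[2] = max(2+2, 6+0) = 6
r[3] = max(2+6, 6+2, 9+0) = 9
r[4] = max(2+9, 6+6, 9+2, 16+0) = 16
r[5] = max(2+16, 6+9, 9+6, 16+2, 18+0) = 18
r[6] = max(2+18, 6+16, 9+9, 16+6, 18+2, 13+0) = 22
r[7] = max(2+22, 6+18, 9+16, …, 13+2, 12+0) = 25
r[8] = max(2+25, 6+22, 9+18, …, 12+2, 20+0) = 32
r[9] = max(2+32, 6+25, 9+22, …, 20+2, 19+0) = 34
r[10] = max(2+34, 6+32, 9+25, …, 19+2, 22+0) = 38
Maximum revenue is ₹38.
Now minimize piece count subject to staying optimal: for each k, pieces[k] = 1 + min over i with p[i]+r[k−i]=r[k] of pieces[k−i].
pieces[7] = 2
pieces[8] = 2
pieces[9] = 2
pieces[10] = 3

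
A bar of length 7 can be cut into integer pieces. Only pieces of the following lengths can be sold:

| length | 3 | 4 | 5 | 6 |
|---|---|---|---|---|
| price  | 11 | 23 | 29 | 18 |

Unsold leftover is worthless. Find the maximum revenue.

34

Let f[k] be the best obtainable value from length k. For each k, try every first piece i and keep the best of price[i] + f[k−i].
f[1] = 0
f[2] = 0
f[3] = 11
f[4] = max(11+0, 23+0) = 23
f[5] = max(11+0, 23+0, 29+0) = 29
f[6] = max(11+11, 23+0, 29+0, 18+0) = 29
f[7] = max(11+23, 23+11, 29+0, 18+0) = 34
One optimal cutting: 4 + 3 → €34.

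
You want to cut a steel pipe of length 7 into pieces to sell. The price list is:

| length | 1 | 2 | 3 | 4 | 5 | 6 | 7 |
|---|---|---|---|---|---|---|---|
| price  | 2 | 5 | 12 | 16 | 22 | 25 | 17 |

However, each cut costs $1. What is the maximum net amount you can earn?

27

Consider every possible first cut. net[k] is the best of p[i]+net[k−i] over all sellable i≤k, charging 1 whenever i<k.
net[1] = 2
net[2] = max(2+2-1, 5+0) = 5
net[3] = max(2+5-1, 5+2-1, 12+0) = 12
net[4] = max(2+12-1, 5+5-1, 12+2-1, 16+0) = 16
net[5] = max(2+16-1, 5+12-1, 12+5-1, 16+2-1, 22+0) = 22
net[6] = max(2+22-1, 5+16-1, 12+12-1, 16+5-1, 22+2-1, 25+0) = 25
net[7] = max(2+25-1, 5+22-1, 12+16-1, …, 25+2-1, 17+0) = 27
One optimal plan: pieces 4 + 3 (1 cut) → $28 − $1 = $27.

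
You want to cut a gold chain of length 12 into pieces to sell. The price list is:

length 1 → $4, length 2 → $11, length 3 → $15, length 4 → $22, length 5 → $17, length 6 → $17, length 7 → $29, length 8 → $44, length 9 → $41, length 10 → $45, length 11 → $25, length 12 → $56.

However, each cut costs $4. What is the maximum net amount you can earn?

Build r[k] bottom-up: r[k] = max over allowed piece i of (p[i] + r[k−i]) − 4 per cut.
r[1] = 4
r[2] = 11
r[3] = 15
r[4] = 22
r[5] = 22  (first piece 1, then r[4]=22)
r[6] = 29  (first piece 2, then r[4]=22)
r[7] = 33  (first piece 3, then r[4]=22)
r[8] = 44
r[9] = 44  (first piece 1, then r[8]=44)
r[10] = 51  (first piece 2, then r[8]=44)
r[11] = 55  (first piece 3, then r[8]=44)
r[12] = 62  (first piece 4, then r[8]=44)
One optimal plan: pieces 8 + 4 (1 cut) → $66 − $4 = $62.

62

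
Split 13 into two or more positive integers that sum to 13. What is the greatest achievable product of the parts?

108

Define g[k] = max over 1≤i<k of i · max(k−i, g[k−i]); the inner max lets the remainder stay uncut if that's better.
Small cases: g[2]=1, g[3]=2, g[4]=4, g[5]=6, g[6]=9.
g[7] = max(1·9, 2·6, 3·4, 4·3, 5·2, 6·1) = 12
g[8] = max(1·12, 2·9, 3·6, …, 6·2, 7·1) = 18
g[9] = max(1·18, 2·12, 3·9, …, 7·2, 8·1) = 27
g[10] = max(1·27, 2·18, 3·12, …, 8·2, 9·1) = 36
g[11] = max(1·36, 2·27, 3·18, …, 9·2, 10·1) = 54
g[12] = max(1·54, 2·36, 3·27, …, 10·2, 11·1) = 81
g[13] = max(1·81, 2·54, 3·36, …, 11·2, 12·1) = 108
One optimal split: 3 + 3 + 3 + 2 + 2; product 3·3·3·2·2 = 108.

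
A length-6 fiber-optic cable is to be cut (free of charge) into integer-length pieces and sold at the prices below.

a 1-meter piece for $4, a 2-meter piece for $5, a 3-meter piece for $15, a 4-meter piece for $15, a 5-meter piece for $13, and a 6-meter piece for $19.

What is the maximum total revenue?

Let v[k] be the best obtainable value from length k. For each k, try every first piece i and keep the best of price[i] + v[k−i].
v[1] = 4
v[2] = max(4+4, 5+0) = 8
v[3] = max(4+8, 5+4, 15+0) = 15
v[4] = max(4+15, 5+8, 15+4, 15+0) = 19
v[5] = max(4+19, 5+15, 15+8, 15+4, 13+0) = 23
v[6] = max(4+23, 5+19, 15+15, 15+8, 13+4, 19+0) = 30
One optimal cutting: 3 + 3 → $15 + $15 = $30.

30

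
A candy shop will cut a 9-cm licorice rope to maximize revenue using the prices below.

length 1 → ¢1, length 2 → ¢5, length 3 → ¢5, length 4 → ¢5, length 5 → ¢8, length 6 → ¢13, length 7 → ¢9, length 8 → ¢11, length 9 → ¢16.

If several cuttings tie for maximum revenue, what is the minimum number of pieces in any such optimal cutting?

Consider every possible first cut. r[k] is the best of p[i]+r[k−i] over all sellable i≤k.
r[1] = 1
r[2] = 5
r[3] = 6  (first piece 1, then r[2]=5)
r[4] = 10  (first piece 2, then r[2]=5)
r[5] = 11  (first piece 1, then r[4]=10)
r[6] = 15  (first piece 2, then r[4]=10)
r[7] = 16  (first piece 1, then r[6]=15)
r[8] = 20  (first piece 2, then r[6]=15)
r[9] = 21  (first piece 1, then r[8]=20)
Maximum revenue is ¢21.
Now minimize piece count subject to staying optimal: for each k, pieces[k] = 1 + min over i with p[i]+r[k−i]=r[k] of pieces[k−i].
pieces[6] = 3
pieces[7] = 4
pieces[8] = 4
pieces[9] = 5

5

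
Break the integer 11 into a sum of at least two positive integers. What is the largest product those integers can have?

Define prod[k] = max over 1≤i<k of i · max(k−i, prod[k−i]); the inner max lets the remainder stay uncut if that's better.
prod[2] = 1·max(1,0) = 1·1 = 1
prod[3] = max(1·2, 2·1) = 2
prod[4] = max(1·3, 2·2, 3·1) = 4
prod[5] = max(1·4, 2·3, 3·2, 4·1) = 6
prod[6] = max(1·6, 2·4, 3·3, 4·2, 5·1) = 9
prod[7] = max(1·9, 2·6, 3·4, 4·3, 5·2, 6·1) = 12
prod[8] = max(1·12, 2·9, 3·6, …, 6·2, 7·1) = 18
prod[9] = max(1·18, 2·12, 3·9, …, 7·2, 8·1) = 27
prod[10] = max(1·27, 2·18, 3·12, …, 8·2, 9·1) = 36
prod[11] = max(1·36, 2·27, 3·18, …, 9·2, 10·1) = 54
One optimal split: 3 + 3 + 3 + 2; product 3·3·3·2 = 54.

54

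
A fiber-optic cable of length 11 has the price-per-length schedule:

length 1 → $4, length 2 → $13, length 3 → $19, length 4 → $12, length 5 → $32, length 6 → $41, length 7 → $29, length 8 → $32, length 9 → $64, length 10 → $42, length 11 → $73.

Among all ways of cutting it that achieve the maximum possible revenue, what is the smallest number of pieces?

2

Build r[k] bottom-up: r[k] = max over allowed piece i of (p[i] + r[k−i]).
r[1] = 4
r[2] = 13
r[3] = 19
r[4] = 26  (first piece 2, then r[2]=13)
r[5] = 32  (first piece 2, then r[3]=19)
r[6] = 41
r[7] = 45  (first piece 1, then r[6]=41)
r[8] = 54  (first piece 2, then r[6]=41)
r[9] = 64
r[10] = 68  (first piece 1, then r[9]=64)
r[11] = 77  (first piece 2, then r[9]=64)
Maximum revenue is $77.
Now minimize piece count subject to staying optimal: for each k, pieces[k] = 1 + min over i with p[i]+r[k−i]=r[k] of pieces[k−i].
pieces[8] = 2
pieces[9] = 1
pieces[10] = 2
pieces[11] = 2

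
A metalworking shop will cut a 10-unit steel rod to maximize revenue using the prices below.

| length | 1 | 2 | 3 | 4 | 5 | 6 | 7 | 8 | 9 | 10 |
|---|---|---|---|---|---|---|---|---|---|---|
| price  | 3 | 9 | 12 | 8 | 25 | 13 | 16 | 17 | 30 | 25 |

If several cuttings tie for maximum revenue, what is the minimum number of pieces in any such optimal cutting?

Let r[k] be the best obtainable value from length k. For each k, try every first piece i and keep the best of price[i] + r[k−i].
r[1] = 3
r[2] = max(3+3, 9+0) = 9
r[3] = max(3+9, 9+3, 12+0) = 12
r[4] = max(3+12, 9+9, 12+3, 8+0) = 18
r[5] = max(3+18, 9+12, 12+9, 8+3, 25+0) = 25
r[6] = max(3+25, 9+18, 12+12, 8+9, 25+3, 13+0) = 28
r[7] = max(3+28, 9+25, 12+18, …, 13+3, 16+0) = 34
r[8] = max(3+34, 9+28, 12+25, …, 16+3, 17+0) = 37
r[9] = max(3+37, 9+34, 12+28, …, 17+3, 30+0) = 43
r[10] = max(3+43, 9+37, 12+34, …, 30+3, 25+0) = 50
Maximum revenue is $50.
Now minimize piece count subject to staying optimal: for each k, pieces[k] = 1 + min over i with p[i]+r[k−i]=r[k] of pieces[k−i].
pieces[7] = 2
pieces[8] = 2
pieces[9] = 3
pieces[10] = 2

2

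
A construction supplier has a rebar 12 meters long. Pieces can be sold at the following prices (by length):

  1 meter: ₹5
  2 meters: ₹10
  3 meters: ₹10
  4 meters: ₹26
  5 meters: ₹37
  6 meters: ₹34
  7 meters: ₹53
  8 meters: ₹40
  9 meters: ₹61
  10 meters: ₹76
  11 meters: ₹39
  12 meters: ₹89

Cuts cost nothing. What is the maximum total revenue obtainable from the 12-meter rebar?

90

Consider every possible first cut. r[k] is the best of p[i]+r[k−i] over all sellable i≤k.
r[1] = 5
r[2] = max(5+5, 10+0) = 10
r[3] = max(5+10, 10+5, 10+0) = 15
r[4] = max(5+15, 10+10, 10+5, 26+0) = 26
r[5] = max(5+26, 10+15, 10+10, 26+5, 37+0) = 37
r[6] = max(5+37, 10+26, 10+15, 26+10, 37+5, 34+0) = 42
r[7] = max(5+42, 10+37, 10+26, …, 34+5, 53+0) = 53
r[8] = max(5+53, 10+42, 10+37, …, 53+5, 40+0) = 58
r[9] = max(5+58, 10+53, 10+42, …, 40+5, 61+0) = 63
r[10] = max(5+63, 10+58, 10+53, …, 61+5, 76+0) = 76
r[11] = max(5+76, 10+63, 10+58, …, 76+5, 39+0) = 81
r[12] = max(5+81, 10+76, 10+63, …, 39+5, 89+0) = 90
One optimal cutting: 7 + 5 → ₹53 + ₹37 = ₹90.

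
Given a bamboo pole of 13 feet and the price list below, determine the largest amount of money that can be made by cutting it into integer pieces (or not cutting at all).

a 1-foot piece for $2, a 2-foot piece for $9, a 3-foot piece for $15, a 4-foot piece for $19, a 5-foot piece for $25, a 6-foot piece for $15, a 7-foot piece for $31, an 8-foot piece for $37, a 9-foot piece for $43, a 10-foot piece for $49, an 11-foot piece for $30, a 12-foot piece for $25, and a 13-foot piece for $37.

65

Let v[k] be the best obtainable value from length k. For each k, try every first piece i and keep the best of price[i] + v[k−i].
v[1] = 2
v[2] = max(2+2, 9+0) = 9
v[3] = max(2+9, 9+2, 15+0) = 15
v[4] = max(2+15, 9+9, 15+2, 19+0) = 19
v[5] = max(2+19, 9+15, 15+9, 19+2, 25+0) = 25
v[6] = max(2+25, 9+19, 15+15, 19+9, 25+2, 15+0) = 30
v[7] = max(2+30, 9+25, 15+19, …, 15+2, 31+0) = 34
v[8] = max(2+34, 9+30, 15+25, …, 31+2, 37+0) = 40
v[9] = max(2+40, 9+34, 15+30, …, 37+2, 43+0) = 45
v[10] = max(2+45, 9+40, 15+34, …, 43+2, 49+0) = 50
v[11] = max(2+50, 9+45, 15+40, …, 49+2, 30+0) = 55
v[12] = max(2+55, 9+50, 15+45, …, 30+2, 25+0) = 60
v[13] = max(2+60, 9+55, 15+50, …, 25+2, 37+0) = 65
One optimal cutting: 5 + 5 + 3 → $25 + $25 + $15 = $65.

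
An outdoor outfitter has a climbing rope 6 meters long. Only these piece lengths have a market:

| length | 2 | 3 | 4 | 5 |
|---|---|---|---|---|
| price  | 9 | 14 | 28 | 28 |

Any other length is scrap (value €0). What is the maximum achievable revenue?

Build f[k] bottom-up: f[k] = max over allowed piece i of (p[i] + f[k−i]).
f[1] = 0
f[2] = 9
f[3] = 14
f[4] = 28
f[5] = 28
f[6] = 37  (first piece 2, then f[4]=28)
One optimal cutting: 4 + 2 → €37.

37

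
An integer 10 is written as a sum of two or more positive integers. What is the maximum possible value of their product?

36

Define m[k] = max over 1≤i<k of i · max(k−i, m[k−i]); the inner max lets the remainder stay uncut if that's better.
Small cases: m[2]=1, m[3]=2, m[4]=4, m[5]=6.
m[6] = 3*max(3,2) = 3*3 = 9
m[7] = 2*max(5,6) = 2*6 = 12
m[8] = 2*max(6,9) = 2*9 = 18
m[9] = 3*max(6,9) = 3*9 = 27
m[10] = 2*max(8,18) = 2*18 = 36
One optimal split: 3 + 3 + 2 + 2; product 3*3*2*2 = 36.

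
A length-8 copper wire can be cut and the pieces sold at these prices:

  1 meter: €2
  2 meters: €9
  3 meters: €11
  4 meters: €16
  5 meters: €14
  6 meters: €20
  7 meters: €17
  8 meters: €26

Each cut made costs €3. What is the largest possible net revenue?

29

Consider every possible first cut. net[k] is the best of p[i]+net[k−i] over all sellable i≤k, charging 3 whenever i<k.
net[1] = 2
net[2] = 9
net[3] = 11
net[4] = 16
net[5] = 17  (first piece 2, then net[3]=11)
net[6] = 22  (first piece 2, then net[4]=16)
net[7] = 24  (first piece 3, then net[4]=16)
net[8] = 29  (first piece 4, then net[4]=16)
One optimal plan: pieces 4 + 4 (1 cut) → €32 − €3 = €29.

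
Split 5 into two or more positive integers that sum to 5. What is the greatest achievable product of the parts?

Let f[k] be the best product for length k (with at least one cut). For each first piece i, the rest contributes max(k−i, f[k−i]).
f[2] = 1*max(1,0) = 1*1 = 1
f[3] = max(1*2, 2*1) = 2
f[4] = max(1*3, 2*2, 3*1) = 4
f[5] = max(1*4, 2*3, 3*2, 4*1) = 6
One optimal split: 3 + 2; product 3*2 = 6.

6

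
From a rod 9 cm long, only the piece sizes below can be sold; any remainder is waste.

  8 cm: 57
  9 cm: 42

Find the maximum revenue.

Build best[k] bottom-up: best[k] = max over allowed piece i of (p[i] + best[k−i]).
best[1] = 0
best[2] = 0
best[3] = 0
best[4] = 0
best[5] = 0
best[6] = 0
best[7] = 0
best[8] = 57
best[9] = 57
One optimal cutting: pieces 8 with 1 cm of scrap → 57.

57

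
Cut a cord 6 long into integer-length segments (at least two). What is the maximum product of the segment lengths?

9

Let f[k] be the best product for length k (with at least one cut). For each first piece i, the rest contributes max(k−i, f[k−i]).
f[2] = 1·max(1,0) = 1·1 = 1
f[3] = 1·max(2,1) = 1·2 = 2
f[4] = 2·max(2,1) = 2·2 = 4
f[5] = 2·max(3,2) = 2·3 = 6
f[6] = 3·max(3,2) = 3·3 = 9
One optimal split: 3 + 3; product 3·3 = 9.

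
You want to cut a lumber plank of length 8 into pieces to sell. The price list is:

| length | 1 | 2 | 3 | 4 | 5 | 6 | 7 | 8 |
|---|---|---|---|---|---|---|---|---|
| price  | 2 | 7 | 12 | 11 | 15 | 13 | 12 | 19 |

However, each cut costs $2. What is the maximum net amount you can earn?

Consider every possible first cut. net[k] is the best of p[i]+net[k−i] over all sellable i≤k, charging 2 whenever i<k.
net[1] = 2
net[2] = max(2+2-2, 7+0) = 7
net[3] = max(2+7-2, 7+2-2, 12+0) = 12
net[4] = max(2+12-2, 7+7-2, 12+2-2, 11+0) = 12
net[5] = max(2+12-2, 7+12-2, 12+7-2, 11+2-2, 15+0) = 17
net[6] = max(2+17-2, 7+12-2, 12+12-2, 11+7-2, 15+2-2, 13+0) = 22
net[7] = max(2+22-2, 7+17-2, 12+12-2, …, 13+2-2, 12+0) = 22
net[8] = max(2+22-2, 7+22-2, 12+17-2, …, 12+2-2, 19+0) = 27
One optimal plan: pieces 3 + 3 + 2 (2 cuts) → $31 − $4 = $27.

27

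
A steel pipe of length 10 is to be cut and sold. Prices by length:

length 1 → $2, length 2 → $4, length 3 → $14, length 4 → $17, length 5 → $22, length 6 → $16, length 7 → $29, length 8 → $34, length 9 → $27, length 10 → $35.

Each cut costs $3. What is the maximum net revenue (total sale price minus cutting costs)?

Build r[k] bottom-up: r[k] = max over allowed piece i of (p[i] + r[k−i]) − 3 per cut.
r[1] = 2
r[2] = max(2+2-3, 4+0) = 4
r[3] = max(2+4-3, 4+2-3, 14+0) = 14
r[4] = max(2+14-3, 4+4-3, 14+2-3, 17+0) = 17
r[5] = max(2+17-3, 4+14-3, 14+4-3, 17+2-3, 22+0) = 22
r[6] = max(2+22-3, 4+17-3, 14+14-3, 17+4-3, 22+2-3, 16+0) = 25
r[7] = max(2+25-3, 4+22-3, 14+17-3, …, 16+2-3, 29+0) = 29
r[8] = max(2+29-3, 4+25-3, 14+22-3, …, 29+2-3, 34+0) = 34
r[9] = max(2+34-3, 4+29-3, 14+25-3, …, 34+2-3, 27+0) = 36
r[10] = max(2+36-3, 4+34-3, 14+29-3, …, 27+2-3, 35+0) = 41
One optimal plan: pieces 5 + 5 (1 cut) → $44 − $3 = $41.

41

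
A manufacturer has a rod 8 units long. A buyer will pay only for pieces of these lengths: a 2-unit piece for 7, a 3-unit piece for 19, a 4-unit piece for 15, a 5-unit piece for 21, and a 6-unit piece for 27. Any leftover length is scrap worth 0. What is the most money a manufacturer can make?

Build r[k] bottom-up: r[k] = max over allowed piece i of (p[i] + r[k−i]).
r[1] = 0
r[2] = 7
r[3] = 19
r[4] = 19
r[5] = 26  (first piece 2, then r[3]=19)
r[6] = 38  (first piece 3, then r[3]=19)
r[7] = 38
r[8] = 45  (first piece 2, then r[6]=38)
One optimal cutting: 3 + 3 + 2 → 45.

45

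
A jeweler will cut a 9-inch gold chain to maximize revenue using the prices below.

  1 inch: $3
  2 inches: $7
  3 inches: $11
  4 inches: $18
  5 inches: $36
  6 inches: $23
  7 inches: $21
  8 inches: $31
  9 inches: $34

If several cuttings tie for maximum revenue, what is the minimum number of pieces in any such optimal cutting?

2

Let r[k] be the best obtainable value from length k. For each k, try every first piece i and keep the best of price[i] + r[k−i].
r[1] = 3
r[2] = 7
r[3] = 11
r[4] = 18
r[5] = 36
r[6] = 39  (first piece 1, then r[5]=36)
r[7] = 43  (first piece 2, then r[5]=36)
r[8] = 47  (first piece 3, then r[5]=36)
r[9] = 54  (first piece 4, then r[5]=36)
Maximum revenue is $54.
Now minimize piece count subject to staying optimal: for each k, pieces[k] = 1 + min over i with p[i]+r[k−i]=r[k] of pieces[k−i].
pieces[6] = 2
pieces[7] = 2
pieces[8] = 2
pieces[9] = 2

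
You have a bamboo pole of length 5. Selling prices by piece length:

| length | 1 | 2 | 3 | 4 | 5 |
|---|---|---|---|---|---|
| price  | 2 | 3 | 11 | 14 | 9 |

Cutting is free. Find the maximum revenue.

Let r[k] be the best obtainable value from length k. For each k, try every first piece i and keep the best of price[i] + r[k−i].
r[1] = 2
r[2] = 4  (first piece 1, then r[1]=2)
r[3] = 11
r[4] = 14
r[5] = 16  (first piece 1, then r[4]=14)
One optimal cutting: 4 + 1 → $14 + $2 = $16.

16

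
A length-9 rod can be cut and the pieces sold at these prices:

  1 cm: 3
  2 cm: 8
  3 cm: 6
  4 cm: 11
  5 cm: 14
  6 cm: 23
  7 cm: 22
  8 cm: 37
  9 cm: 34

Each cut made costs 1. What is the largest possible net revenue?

Let r[k] be the best obtainable value from length k. For each k, try every first piece i and keep the best of price[i] + r[k−i] minus the 1 cut fee when i<k.
r[1] = 3
r[2] = max(3+3-1, 8+0) = 8
r[3] = max(3+8-1, 8+3-1, 6+0) = 10
r[4] = max(3+10-1, 8+8-1, 6+3-1, 11+0) = 15
r[5] = max(3+15-1, 8+10-1, 6+8-1, 11+3-1, 14+0) = 17
r[6] = max(3+17-1, 8+15-1, 6+10-1, 11+8-1, 14+3-1, 23+0) = 23
r[7] = max(3+23-1, 8+17-1, 6+15-1, …, 23+3-1, 22+0) = 25
r[8] = max(3+25-1, 8+23-1, 6+17-1, …, 22+3-1, 37+0) = 37
r[9] = max(3+37-1, 8+25-1, 6+23-1, …, 37+3-1, 34+0) = 39
One optimal plan: pieces 8 + 1 (1 cut) → 40 − 1 = 39.

39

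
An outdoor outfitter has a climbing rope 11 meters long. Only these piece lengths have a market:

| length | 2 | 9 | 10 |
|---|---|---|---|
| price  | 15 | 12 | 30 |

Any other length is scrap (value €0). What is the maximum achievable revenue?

Build r[k] bottom-up: r[k] = max over allowed piece i of (p[i] + r[k−i]).
r[1] = 0
r[2] = 15
r[3] = 15
r[4] = 30  (first piece 2, then r[2]=15)
r[5] = 30
r[6] = 45  (first piece 2, then r[4]=30)
r[7] = 45
r[8] = 60  (first piece 2, then r[6]=45)
r[9] = 60
r[10] = 75  (first piece 2, then r[8]=60)
r[11] = 75
One optimal cutting: pieces 2 + 2 + 2 + 2 + 2 with 1 meter of scrap → €75.

75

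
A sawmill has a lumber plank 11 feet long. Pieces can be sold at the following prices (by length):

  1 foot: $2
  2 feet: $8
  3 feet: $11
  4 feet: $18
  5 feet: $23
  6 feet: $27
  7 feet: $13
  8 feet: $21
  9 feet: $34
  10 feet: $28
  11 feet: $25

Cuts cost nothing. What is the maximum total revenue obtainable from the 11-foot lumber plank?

50

Consider every possible first cut. r[k] is the best of p[i]+r[k−i] over all sellable i≤k.
r[1] = 2
r[2] = 8
r[3] = 11
r[4] = 18
r[5] = 23
r[6] = 27
r[7] = 31  (first piece 2, then r[5]=23)
r[8] = 36  (first piece 4, then r[4]=18)
r[9] = 41  (first piece 4, then r[5]=23)
r[10] = 46  (first piece 5, then r[5]=23)
r[11] = 50  (first piece 5, then r[6]=27)
One optimal cutting: 6 + 5 → $27 + $23 = $50.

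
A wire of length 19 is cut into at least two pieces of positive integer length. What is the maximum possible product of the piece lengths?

Let prod[k] be the best product for length k (with at least one cut). For each first piece i, the rest contributes max(k−i, prod[k−i]).
prod[2] = 1*max(1,0) = 1*1 = 1
prod[3] = 1*max(2,1) = 1*2 = 2
prod[4] = 2*max(2,1) = 2*2 = 4
prod[5] = 2*max(3,2) = 2*3 = 6
prod[6] = 3*max(3,2) = 3*3 = 9
prod[7] = 2*max(5,6) = 2*6 = 12
prod[8] = 2*max(6,9) = 2*9 = 18
prod[9] = 3*max(6,9) = 3*9 = 27
prod[10] = 2*max(8,18) = 2*18 = 36
prod[11] = 2*max(9,27) = 2*27 = 54
prod[12] = 3*max(9,27) = 3*27 = 81
prod[13] = 2*max(11,54) = 2*54 = 108
prod[14] = 2*max(12,81) = 2*81 = 162
prod[15] = 3*max(12,81) = 3*81 = 243
prod[16] = 2*max(14,162) = 2*162 = 324
prod[17] = 2*max(15,243) = 2*243 = 486
prod[18] = 3*max(15,243) = 3*243 = 729
prod[19] = 2*max(17,486) = 2*486 = 972
One optimal split: 3 + 3 + 3 + 3 + 3 + 2 + 2; product 3*3*3*3*3*2*2 = 972.

972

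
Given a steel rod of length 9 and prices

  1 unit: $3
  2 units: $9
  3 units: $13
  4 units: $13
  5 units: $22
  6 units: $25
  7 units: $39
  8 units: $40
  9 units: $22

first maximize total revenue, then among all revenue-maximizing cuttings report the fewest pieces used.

2

Consider every possible first cut. r[k] is the best of p[i]+r[k−i] over all sellable i≤k.
r[1] = 3
r[2] = max(3+3, 9+0) = 9
r[3] = max(3+9, 9+3, 13+0) = 13
r[4] = max(3+13, 9+9, 13+3, 13+0) = 18
r[5] = max(3+18, 9+13, 13+9, 13+3, 22+0) = 22
r[6] = max(3+22, 9+18, 13+13, 13+9, 22+3, 25+0) = 27
r[7] = max(3+27, 9+22, 13+18, …, 25+3, 39+0) = 39
r[8] = max(3+39, 9+27, 13+22, …, 39+3, 40+0) = 42
r[9] = max(3+42, 9+39, 13+27, …, 40+3, 22+0) = 48
Maximum revenue is $48.
Now minimize piece count subject to staying optimal: for each k, pieces[k] = 1 + min over i with p[i]+r[k−i]=r[k] of pieces[k−i].
pieces[6] = 3
pieces[7] = 1
pieces[8] = 2
pieces[9] = 2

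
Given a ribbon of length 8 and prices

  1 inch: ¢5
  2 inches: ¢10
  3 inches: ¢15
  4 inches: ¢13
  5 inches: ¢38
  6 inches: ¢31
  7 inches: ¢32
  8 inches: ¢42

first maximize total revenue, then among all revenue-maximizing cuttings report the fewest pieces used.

2

Build r[k] bottom-up: r[k] = max over allowed piece i of (p[i] + r[k−i]).
r[1] = 5
r[2] = max(5+5, 10+0) = 10
r[3] = max(5+10, 10+5, 15+0) = 15
r[4] = max(5+15, 10+10, 15+5, 13+0) = 20
r[5] = max(5+20, 10+15, 15+10, 13+5, 38+0) = 38
r[6] = max(5+38, 10+20, 15+15, 13+10, 38+5, 31+0) = 43
r[7] = max(5+43, 10+38, 15+20, …, 31+5, 32+0) = 48
r[8] = max(5+48, 10+43, 15+38, …, 32+5, 42+0) = 53
Maximum revenue is ¢53.
Now minimize piece count subject to staying optimal: for each k, pieces[k] = 1 + min over i with p[i]+r[k−i]=r[k] of pieces[k−i].
pieces[5] = 1
pieces[6] = 2
pieces[7] = 2
pieces[8] = 2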